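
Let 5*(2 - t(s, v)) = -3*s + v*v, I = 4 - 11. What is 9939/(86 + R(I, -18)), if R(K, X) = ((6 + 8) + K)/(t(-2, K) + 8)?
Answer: 9939/79 ≈ 125.81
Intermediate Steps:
I = -7
t(s, v) = 2 - v²/5 + 3*s/5 (t(s, v) = 2 - (-3*s + v*v)/5 = 2 - (-3*s + v²)/5 = 2 - (v² - 3*s)/5 = 2 + (-v²/5 + 3*s/5) = 2 - v²/5 + 3*s/5)
R(K, X) = (14 + K)/(44/5 - K²/5) (R(K, X) = ((6 + 8) + K)/((2 - K²/5 + (⅗)*(-2)) + 8) = (14 + K)/((2 - K²/5 - 6/5) + 8) = (14 + K)/((⅘ - K²/5) + 8) = (14 + K)/(44/5 - K²/5))
9939/(86 + R(I, -18)) = 9939/(86 + 5*(-14 - 1*(-7))/(-44 + (-7)²)) = 9939/(86 + 5*(-14 + 7)/(-44 + 49)) = 9939/(86 + 5*(-7)/5) = 9939/(86 + 5*(⅕)*(-7)) = 9939/(86 - 7) = 9939/79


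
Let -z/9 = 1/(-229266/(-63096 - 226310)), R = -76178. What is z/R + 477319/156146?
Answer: 115788821394243/37876303444289 ≈ 3.0570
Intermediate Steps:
z = -144703/12737 (z = -9/((-229266/(-63096 - 226310))) = -9/((-229266/(-289406))) = -9/((-229266*(-1/289406))) = -9/114633/144703 = -9*144703/114633 = -144703/12737 ≈ -11.361)
z/R + 477319/156146 = -144703/12737/(-76178) + 477319/156146 = -144703/12737*(-1/76178) + 477319*(1/156146) = 144703/970279186 + 477319/156146 = 115788821394243/37876303444289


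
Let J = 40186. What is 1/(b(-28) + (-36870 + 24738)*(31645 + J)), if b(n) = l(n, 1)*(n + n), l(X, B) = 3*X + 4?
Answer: -1/871449212 ≈ -1.1475e-9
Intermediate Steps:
l(X, B) = 4 + 3*X
b(n) = 2*n*(4 + 3*n) (b(n) = (4 + 3*n)*(n + n) = (4 + 3*n)*(2*n) = 2*n*(4 + 3*n))
1/(b(-28) + (-36870 + 24738)*(31645 + J)) = 1/(2*(-28)*(4 + 3*(-28)) + (-36870 + 24738)*(31645 + 40186)) = 1/(2*(-28)*(4 - 84) - 12132*71831) = 1/(2*(-28)*(-80) - 871453692) = 1/(4480 - 871453692) = 1/(-871449212) = -1/871449212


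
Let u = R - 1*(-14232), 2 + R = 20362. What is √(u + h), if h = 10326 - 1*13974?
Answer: 4*√1934 ≈ 175.91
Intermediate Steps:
R = 20360 (R = -2 + 20362 = 20360)
u = 34592 (u = 20360 - 1*(-14232) = 20360 + 14232 = 34592)
h = -3648 (h = 10326 - 13974 = -3648)
√(u + h) = √(34592 - 3648) = √30944 = 4*√1934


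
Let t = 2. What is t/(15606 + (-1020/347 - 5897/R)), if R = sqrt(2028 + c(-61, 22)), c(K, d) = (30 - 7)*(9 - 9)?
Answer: 7620205595184/59445077357522951 + 36922697396*sqrt(3)/59445077357522951 ≈ 0.00012926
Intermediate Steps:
c(K, d) = 0 (c(K, d) = 23*0 = 0)
R = 26*sqrt(3) (R = sqrt(2028 + 0) = sqrt(2028) = 26*sqrt(3) ≈ 45.033)
t/(15606 + (-1020/347 - 5897/R)) = 2/(15606 + (-1020/347 - 5897*sqrt(3)/78)) = 2/(5414262/347 - 5897*sqrt(3)/78)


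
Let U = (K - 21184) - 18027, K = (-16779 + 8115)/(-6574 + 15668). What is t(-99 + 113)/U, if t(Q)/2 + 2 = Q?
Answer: -109128/178296749 ≈ -0.00061206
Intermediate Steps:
t(Q) = -4 + 2*Q
K = -4332/4547 (K = -8664/9094 = -8664*1/9094 = -4332/4547 ≈ -0.95272)
U = -178296749/4547 (U = (-4332/4547 - 21184) - 18027 = -96327980/4547 - 18027 = -178296749/4547 ≈ -39212.)
t(-99 + 113)/U = (-4 + 2*(-99 + 113))/(-178296749/4547) = (-4 + 2*14)*(-4547/178296749) = (-4 + 28)*(-4547/178296749) = 24*(-4547/178296749) = -109128/178296749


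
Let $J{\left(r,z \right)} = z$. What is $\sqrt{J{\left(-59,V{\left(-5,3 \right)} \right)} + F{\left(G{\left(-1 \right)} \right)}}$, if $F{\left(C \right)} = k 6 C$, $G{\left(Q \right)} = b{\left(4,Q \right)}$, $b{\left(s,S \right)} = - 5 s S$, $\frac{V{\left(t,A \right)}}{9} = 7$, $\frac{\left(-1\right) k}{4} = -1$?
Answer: $\sqrt{543} \approx 23.302$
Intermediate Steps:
$k = 4$ ($k = \left(-4\right) \left(-1\right) = 4$)
$V{\left(t,A \right)} = 63$ ($V{\left(t,A \right)} = 9 \cdot 7 = 63$)
$b{\left(s,S \right)} = - 5 S s$
$G{\left(Q \right)} = - 20 Q$ ($G{\left(Q \right)} = \left(-5\right) Q 4 = - 20 Q$)
$F{\left(C \right)} = 24 C$ ($F{\left(C \right)} = 4 \cdot 6 C = 24 C$)
$\sqrt{J{\left(-59,V{\left(-5,3 \right)} \right)} + F{\left(G{\left(-1 \right)} \right)}} = \sqrt{63 + 24 \left(\left(-20\right) \left(-1\right)\right)} = \sqrt{63 + 24 \cdot 20} = \sqrt{63 + 480} = \sqrt{543}$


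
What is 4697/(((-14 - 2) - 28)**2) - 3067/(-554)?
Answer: 388175/48752 ≈ 7.9622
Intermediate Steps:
4697/(((-14 - 2) - 28)**2) - 3067/(-554) = 4697/((-16 - 28)**2) - 3067*(-1/554) = 4697/((-44)**2) + 3067/554 = 4697/1936 + 3067/554 = 4697*(1/1936) + 3067/554 = 427/176 + 3067/554 = 388175/48752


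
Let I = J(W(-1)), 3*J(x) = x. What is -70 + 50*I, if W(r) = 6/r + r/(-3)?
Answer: -1480/9 ≈ -164.44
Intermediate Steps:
W(r) = 6/r - r/3 (W(r) = 6/r + r*(-1/3) = 6/r - r/3)
J(x) = x/3
I = -17/9 (I = (6/(-1) - 1/3*(-1))/3 = (6*(-1) + 1/3)/3 = (-6 + 1/3)/3 = (1/3)*(-17/3) = -17/9 ≈ -1.8889)
-70 + 50*I = -70 + 50*(-17/9) = -70 - 850/9 = -1480/9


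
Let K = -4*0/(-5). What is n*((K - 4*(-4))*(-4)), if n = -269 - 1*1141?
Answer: 90240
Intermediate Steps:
n = -1410 (n = -269 - 1141 = -1410)
K = 0 (K = 0*(-⅕) = 0)
n*((K - 4*(-4))*(-4)) = -1410*(0 - 4*(-4))*(-4) = -1410*(0 + 16)*(-4) = -22560*(-4) = -1410*(-64) = 90240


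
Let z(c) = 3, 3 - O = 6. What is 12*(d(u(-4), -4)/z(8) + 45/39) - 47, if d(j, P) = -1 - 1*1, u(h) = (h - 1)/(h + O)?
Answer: -535/13 ≈ -41.154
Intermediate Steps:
O = -3 (O = 3 - 1*6 = 3 - 6 = -3)
u(h) = (-1 + h)/(-3 + h) (u(h) = (h - 1)/(h - 3) = (-1 + h)/(-3 + h))
d(j, P) = -2 (d(j, P) = -1 - 1 = -2)
12*(d(u(-4), -4)/z(8) + 45/39) - 47 = 12*(-2/3 + 45/39) - 47 = 12*(-2*⅓ + 45*(1/39)) - 47 = 12*(-⅔ + 15/13) - 47 = 12*(19/39) - 47 = 76/13 - 47 = -535/13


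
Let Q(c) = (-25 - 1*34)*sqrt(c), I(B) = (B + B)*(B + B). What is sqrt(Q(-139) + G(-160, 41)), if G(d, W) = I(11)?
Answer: sqrt(484 - 59*I*sqrt(139)) ≈ 25.801 - 13.48*I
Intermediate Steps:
I(B) = 4*B**2 (I(B) = (2*B)*(2*B) = 4*B**2)
G(d, W) = 484 (G(d, W) = 4*11**2 = 4*121 = 484)
Q(c) = -59*sqrt(c) (Q(c) = (-25 - 34)*sqrt(c) = -59*sqrt(c))
sqrt(Q(-139) + G(-160, 41)) = sqrt(-59*I*sqrt(139) + 484) = sqrt(484 - 59*I*sqrt(139))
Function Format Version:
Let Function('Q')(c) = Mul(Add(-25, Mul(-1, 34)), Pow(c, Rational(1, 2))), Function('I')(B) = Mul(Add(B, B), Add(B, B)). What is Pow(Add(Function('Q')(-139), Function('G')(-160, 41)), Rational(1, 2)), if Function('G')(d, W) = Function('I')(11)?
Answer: Pow(Add(484, Mul(-59, I, Pow(139, Rational(1, 2)))), Rational(1, 2)) ≈ Add(25.801, Mul(-13.480, I))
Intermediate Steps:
Function('I')(B) = Mul(4, Pow(B, 2)) (Function('I')(B) = Mul(Mul(2, B), Mul(2, B)) = Mul(4, Pow(B, 2)))
Function('G')(d, W) = 484 (Function('G')(d, W) = Mul(4, Pow(11, 2)) = Mul(4, 121) = 484)
Function('Q')(c) = Mul(-59, Pow(c, Rational(1, 2))) (Function('Q')(c) = Mul(Add(-25, -34), Pow(c, Rational(1, 2))) = Mul(-59, Pow(c, Rational(1, 2))))
Pow(Add(Function('Q')(-139), Function('G')(-160, 41)), Rational(1, 2)) = Pow(Add(Mul(-59, Pow(-139, Rational(1, 2))), 484), Rational(1, 2)) = Pow(Add(Mul(-59, Mul(I, Pow(139, Rational(1, 2)))), 484), Rational(1, 2)) = Pow(Add(Mul(-59, I, Pow(139, Rational(1, 2))), 484), Rational(1, 2)) = Pow(Add(484, Mul(-59, I, Pow(139, Rational(1, 2)))), Rational(1, 2))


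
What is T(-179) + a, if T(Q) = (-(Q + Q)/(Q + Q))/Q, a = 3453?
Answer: 618088/179 ≈ 3453.0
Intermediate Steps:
T(Q) = -1/Q (T(Q) = (-2*Q/(2*Q))/Q = (-2*Q*1/(2*Q))/Q = (-1*1)/Q = -1/Q)
T(-179) + a = -1/(-179) + 3453 = -1*(-1/179) + 3453 = 1/179 + 3453 = 618088/179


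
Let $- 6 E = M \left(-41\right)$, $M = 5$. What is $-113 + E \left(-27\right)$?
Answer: $- \frac{2071}{2} \approx -1035.5$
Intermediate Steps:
$E = \frac{205}{6}$ ($E = - \frac{5 \left(-41\right)}{6} = \left(- \frac{1}{6}\right) \left(-205\right) = \frac{205}{6} \approx 34.167$)
$-113 + E \left(-27\right) = -113 + \frac{205}{6} \left(-27\right) = -113 - \frac{1845}{2} = - \frac{2071}{2}$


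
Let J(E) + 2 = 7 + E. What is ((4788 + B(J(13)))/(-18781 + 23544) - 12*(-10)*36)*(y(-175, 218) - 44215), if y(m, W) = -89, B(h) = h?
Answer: -911819117664/4763 ≈ -1.9144e+8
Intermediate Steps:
J(E) = 5 + E (J(E) = -2 + (7 + E) = 5 + E)
((4788 + B(J(13)))/(-18781 + 23544) - 12*(-10)*36)*(y(-175, 218) - 44215) = ((4788 + (5 + 13))/(-18781 + 23544) - 12*(-10)*36)*(-89 - 44215) = ((4788 + 18)/4763 + 120*36)*(-44304) = (4806*(1/4763) + 4320)*(-44304) = (4806/4763 + 4320)*(-44304) = (20580966/4763)*(-44304) = -911819117664/4763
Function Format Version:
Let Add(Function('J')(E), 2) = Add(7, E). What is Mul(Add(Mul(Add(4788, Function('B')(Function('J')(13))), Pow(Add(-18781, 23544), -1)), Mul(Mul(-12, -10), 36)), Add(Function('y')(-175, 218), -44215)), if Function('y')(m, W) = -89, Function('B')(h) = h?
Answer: Rational(-911819117664, 4763) ≈ -1.9144e+8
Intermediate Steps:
Function('J')(E) = Add(5, E) (Function('J')(E) = Add(-2, Add(7, E)) = Add(5, E))
Mul(Add(Mul(Add(4788, Function('B')(Function('J')(13))), Pow(Add(-18781, 23544), -1)), Mul(Mul(-12, -10), 36)), Add(Function('y')(-175, 218), -44215)) = Mul(Add(Mul(Add(4788, Add(5, 13)), Pow(Add(-18781, 23544), -1)), Mul(Mul(-12, -10), 36)), Add(-89, -44215)) = Mul(Add(Mul(Add(4788, 18), Pow(4763, -1)), Mul(120, 36)), -44304) = Mul(Add(Mul(4806, Rational(1, 4763)), 4320), -44304) = Mul(Add(Rational(4806, 4763), 4320), -44304) = Mul(Rational(20580966, 4763), -44304) = Rational(-911819117664, 4763)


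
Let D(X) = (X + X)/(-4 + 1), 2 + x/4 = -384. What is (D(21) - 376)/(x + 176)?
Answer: 65/228 ≈ 0.28509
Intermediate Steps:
x = -1544 (x = -8 + 4*(-384) = -8 - 1536 = -1544)
D(X) = -2*X/3 (D(X) = (2*X)/(-3) = (2*X)*(-⅓) = -2*X/3)
(D(21) - 376)/(x + 176) = (-⅔*21 - 376)/(-1544 + 176) = (-14 - 376)/(-1368) = -390*(-1/1368) = 65/228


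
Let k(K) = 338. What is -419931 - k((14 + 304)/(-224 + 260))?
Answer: -420269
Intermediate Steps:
-419931 - k((14 + 304)/(-224 + 260)) = -419931 - 1*338 = -419931 - 338 = -420269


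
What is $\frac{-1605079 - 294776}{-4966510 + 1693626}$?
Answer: $\frac{1899855}{3272884} \approx 0.58048$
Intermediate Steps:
$\frac{-1605079 - 294776}{-4966510 + 1693626} = - \frac{1899855}{-3272884} = \left(-1899855\right) \left(- \frac{1}{3272884}\right) = \frac{1899855}{3272884}$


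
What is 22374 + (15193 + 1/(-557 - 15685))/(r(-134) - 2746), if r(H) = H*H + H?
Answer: 5478842671313/244864392 ≈ 22375.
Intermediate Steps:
r(H) = H + H**2 (r(H) = H**2 + H = H + H**2)
22374 + (15193 + 1/(-557 - 15685))/(r(-134) - 2746) = 22374 + (15193 + 1/(-557 - 15685))/(-134*(1 - 134) - 2746) = 22374 + (15193 + 1/(-16242))/(-134*(-133) - 2746) = 22374 + (15193 - 1/16242)/(17822 - 2746) = 22374 + (246764705/16242)/15076 = 22374 + (246764705/16242)*(1/15076) = 22374 + 246764705/244864392 = 5478842671313/244864392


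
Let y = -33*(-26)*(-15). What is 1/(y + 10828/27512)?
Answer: -6878/88517153 ≈ -7.7702e-5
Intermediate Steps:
y = -12870 (y = 858*(-15) = -12870)
1/(y + 10828/27512) = 1/(-12870 + 10828/27512) = 1/(-12870 + 10828*(1/27512)) = 1/(-12870 + 2707/6878) = 1/(-88517153/6878) = -6878/88517153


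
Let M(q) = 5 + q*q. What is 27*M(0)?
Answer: 135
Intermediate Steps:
M(q) = 5 + q**2
27*M(0) = 27*(5 + 0**2) = 27*(5 + 0) = 27*5 = 135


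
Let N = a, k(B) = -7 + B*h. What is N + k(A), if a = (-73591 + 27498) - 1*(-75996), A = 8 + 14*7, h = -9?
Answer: 28942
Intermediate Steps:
A = 106 (A = 8 + 98 = 106)
k(B) = -7 - 9*B (k(B) = -7 + B*(-9) = -7 - 9*B)
a = 29903 (a = -46093 + 75996 = 29903)
N = 29903
N + k(A) = 29903 + (-7 - 9*106) = 29903 + (-7 - 954) = 29903 - 961 = 28942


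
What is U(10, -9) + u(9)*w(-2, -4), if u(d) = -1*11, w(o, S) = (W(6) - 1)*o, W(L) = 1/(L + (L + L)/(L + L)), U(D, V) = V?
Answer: -195/7 ≈ -27.857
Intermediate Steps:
W(L) = 1/(1 + L) (W(L) = 1/(L + (2*L)/((2*L))) = 1/(L + (2*L)*(1/(2*L))) = 1/(L + 1) = 1/(1 + L))
w(o, S) = -6*o/7 (w(o, S) = (1/(1 + 6) - 1)*o = (1/7 - 1)*o = (⅐ - 1)*o = -6*o/7)
u(d) = -11
U(10, -9) + u(9)*w(-2, -4) = -9 - (-66)*(-2)/7 = -9 - 11*12/7 = -9 - 132/7 = -195/7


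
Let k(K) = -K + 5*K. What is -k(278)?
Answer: -1112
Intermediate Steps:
k(K) = 4*K
-k(278) = -4*278 = -1*1112 = -1112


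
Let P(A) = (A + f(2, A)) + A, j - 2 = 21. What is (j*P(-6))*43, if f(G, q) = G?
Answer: -9890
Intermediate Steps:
j = 23 (j = 2 + 21 = 23)
P(A) = 2 + 2*A (P(A) = (A + 2) + A = (2 + A) + A = 2 + 2*A)
(j*P(-6))*43 = (23*(2 + 2*(-6)))*43 = (23*(2 - 12))*43 = (23*(-10))*43 = -230*43 = -9890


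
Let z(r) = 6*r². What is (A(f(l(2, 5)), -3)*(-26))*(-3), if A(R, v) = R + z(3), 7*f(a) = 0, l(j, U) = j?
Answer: 4212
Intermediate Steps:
f(a) = 0 (f(a) = (⅐)*0 = 0)
A(R, v) = 54 + R (A(R, v) = R + 6*3² = R + 6*9 = R + 54 = 54 + R)
(A(f(l(2, 5)), -3)*(-26))*(-3) = ((54 + 0)*(-26))*(-3) = (54*(-26))*(-3) = -1404*(-3) = 4212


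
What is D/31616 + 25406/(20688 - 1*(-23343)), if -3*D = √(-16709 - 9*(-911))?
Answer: 25406/44031 - I*√8510/94848 ≈ 0.577 - 0.00097261*I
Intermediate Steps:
D = -I*√8510/3 (D = -√(-16709 - 9*(-911))/3 = -√(-16709 + 8199)/3 = -I*√8510/3 ≈ -30.75*I)
D/31616 + 25406/(20688 - 1*(-23343)) = -I*√8510/3/31616 + 25406/(20688 - 1*(-23343)) = -I*√8510/3*(1/31616) + 25406/(20688 + 23343) = -I*√8510/94848 + 25406/44031 = 25406/44031 - I*√8510/94848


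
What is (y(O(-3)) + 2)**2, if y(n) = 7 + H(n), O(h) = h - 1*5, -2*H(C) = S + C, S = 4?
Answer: 121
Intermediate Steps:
H(C) = -2 - C/2 (H(C) = -(4 + C)/2 = -2 - C/2)
O(h) = -5 + h (O(h) = h - 5 = -5 + h)
y(n) = 5 - n/2 (y(n) = 7 + (-2 - n/2) = 5 - n/2)
(y(O(-3)) + 2)**2 = ((5 - (-5 - 3)/2) + 2)**2 = ((5 - 1/2*(-8)) + 2)**2 = ((5 + 4) + 2)**2 = (9 + 2)**2 = 11**2 = 121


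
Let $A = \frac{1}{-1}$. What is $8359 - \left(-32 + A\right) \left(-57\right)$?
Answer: $6478$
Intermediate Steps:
$A = -1$
$8359 - \left(-32 + A\right) \left(-57\right) = 8359 - \left(-32 - 1\right) \left(-57\right) = 8359 - \left(-33\right) \left(-57\right) = 8359 - 1881 = 6478$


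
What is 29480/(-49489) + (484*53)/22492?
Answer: 13782447/25297877 ≈ 0.54481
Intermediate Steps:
29480/(-49489) + (484*53)/22492 = 29480*(-1/49489) + 25652*(1/22492) = -2680/4499 + 6413/5623 = 13782447/25297877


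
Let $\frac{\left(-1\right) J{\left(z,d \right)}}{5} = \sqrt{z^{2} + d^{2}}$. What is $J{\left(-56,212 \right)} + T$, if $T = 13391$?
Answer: $13391 - 20 \sqrt{3005} \approx 12295.0$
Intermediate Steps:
$J{\left(z,d \right)} = - 5 \sqrt{d^{2} + z^{2}}$ ($J{\left(z,d \right)} = - 5 \sqrt{z^{2} + d^{2}} = - 5 \sqrt{d^{2} + z^{2}}$)
$J{\left(-56,212 \right)} + T = - 5 \sqrt{212^{2} + \left(-56\right)^{2}} + 13391 = - 5 \sqrt{44944 + 3136} + 13391 = - 5 \sqrt{48080} + 13391 = - 5 \cdot 4 \sqrt{3005} + 13391 = - 20 \sqrt{3005} + 13391 = 13391 - 20 \sqrt{3005}$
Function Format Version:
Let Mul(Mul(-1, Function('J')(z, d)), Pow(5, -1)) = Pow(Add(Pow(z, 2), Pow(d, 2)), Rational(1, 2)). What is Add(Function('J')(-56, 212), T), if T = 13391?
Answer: Add(13391, Mul(-20, Pow(3005, Rational(1, 2)))) ≈ 12295.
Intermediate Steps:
Function('J')(z, d) = Mul(-5, Pow(Add(Pow(d, 2), Pow(z, 2)), Rational(1, 2))) (Function('J')(z, d) = Mul(-5, Pow(Add(Pow(z, 2), Pow(d, 2)), Rational(1, 2))) = Mul(-5, Pow(Add(Pow(d, 2), Pow(z, 2)), Rational(1, 2))))
Add(Function('J')(-56, 212), T) = Add(Mul(-5, Pow(Add(Pow(212, 2), Pow(-56, 2)), Rational(1, 2))), 13391) = Add(Mul(-5, Pow(Add(44944, 3136), Rational(1, 2))), 13391) = Add(Mul(-5, Pow(48080, Rational(1, 2))), 13391) = Add(Mul(-5, Mul(4, Pow(3005, Rational(1, 2)))), 13391) = Add(Mul(-20, Pow(3005, Rational(1, 2))), 13391) = Add(13391, Mul(-20, Pow(3005, Rational(1, 2))))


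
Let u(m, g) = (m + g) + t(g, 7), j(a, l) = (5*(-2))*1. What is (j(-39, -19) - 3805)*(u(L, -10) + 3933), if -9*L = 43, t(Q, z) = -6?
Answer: -134326150/9 ≈ -1.4925e+7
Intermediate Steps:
j(a, l) = -10 (j(a, l) = -10*1 = -10)
L = -43/9 (L = -⅑*43 = -43/9 ≈ -4.7778)
u(m, g) = -6 + g + m (u(m, g) = (m + g) - 6 = (g + m) - 6 = -6 + g + m)
(j(-39, -19) - 3805)*(u(L, -10) + 3933) = (-10 - 3805)*((-6 - 10 - 43/9) + 3933) = -3815*(-187/9 + 3933) = -3815*35210/9 = -134326150/9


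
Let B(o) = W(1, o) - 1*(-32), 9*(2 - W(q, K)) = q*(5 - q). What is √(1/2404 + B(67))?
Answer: √436336217/3606 ≈ 5.7928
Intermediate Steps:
W(q, K) = 2 - q*(5 - q)/9
B(o) = 302/9 (B(o) = (2 - 5/9*1 + (⅑)*1²) - 1*(-32) = (2 - 5/9 + (⅑)*1) + 32 = (2 - 5/9 + ⅑) + 32 = 14/9 + 32 = 302/9)
√(1/2404 + B(67)) = √(1/2404 + 302/9) = √(726017/21636) = √436336217/3606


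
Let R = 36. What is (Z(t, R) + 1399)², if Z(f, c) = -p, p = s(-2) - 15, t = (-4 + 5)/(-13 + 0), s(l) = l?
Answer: 2005056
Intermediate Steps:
t = -1/13 (t = 1/(-13) = 1*(-1/13) = -1/13 ≈ -0.076923)
p = -17 (p = -2 - 15 = -17)
Z(f, c) = 17 (Z(f, c) = -1*(-17) = 17)
(Z(t, R) + 1399)² = (17 + 1399)² = 1416² = 2005056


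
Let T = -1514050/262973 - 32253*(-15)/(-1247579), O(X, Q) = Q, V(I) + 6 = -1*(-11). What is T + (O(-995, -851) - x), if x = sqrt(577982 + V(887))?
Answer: -16541873830106/19298799551 - sqrt(577987) ≈ -1617.4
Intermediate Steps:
V(I) = 5 (V(I) = -6 - 1*(-11) = -6 + 11 = 5)
x = sqrt(577987) (x = sqrt(577982 + 5) = sqrt(577987) ≈ 760.25)
T = -118595412205/19298799551 (T = -1514050*1/262973 + 483795*(-1/1247579) = -1514050/262973 - 483795/1247579 = -118595412205/19298799551 ≈ -6.1452)
T + (O(-995, -851) - x) = -118595412205/19298799551 + (-851 - sqrt(577987)) = -16541873830106/19298799551 - sqrt(577987)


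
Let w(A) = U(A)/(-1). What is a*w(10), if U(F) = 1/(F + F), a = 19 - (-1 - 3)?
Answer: -23/20 ≈ -1.1500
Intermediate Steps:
a = 23 (a = 19 - 1*(-4) = 19 + 4 = 23)
U(F) = 1/(2*F)
w(A) = -1/(2*A) (w(A) = (1/(2*A))/(-1) = (1/(2*A))*(-1) = -1/(2*A))
a*w(10) = 23*(-½/10) = 23*(-½*⅒) = 23*(-1/20) = -23/20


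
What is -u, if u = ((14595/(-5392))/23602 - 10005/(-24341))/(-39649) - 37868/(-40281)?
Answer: -4650899176210433136583/4947315281337353432736 ≈ -0.94009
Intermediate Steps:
u = 4650899176210433136583/4947315281337353432736 (u = ((14595*(-1/5392))*(1/23602) - 10005*(-1/24341))*(-1/39649) - 37868*(-1/40281) = (-14595/5392*1/23602 + 10005/24341)*(-1/39649) + 37868/40281 = (-14595/127261984 + 10005/24341)*(-1/39649) + 37868/40281 = (1272900893025/3097683952544)*(-1/39649) + 37868/40281 = -1272900893025/122820071034417056 + 37868/40281 = 4650899176210433136583/4947315281337353432736 ≈ 0.94009)
-u = -1*4650899176210433136583/4947315281337353432736 = -4650899176210433136583/4947315281337353432736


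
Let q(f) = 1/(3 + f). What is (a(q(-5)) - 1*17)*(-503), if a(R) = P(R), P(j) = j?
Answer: 17605/2 ≈ 8802.5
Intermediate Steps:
a(R) = R
(a(q(-5)) - 1*17)*(-503) = (1/(3 - 5) - 1*17)*(-503) = (1/(-2) - 17)*(-503) = (-½ - 17)*(-503) = -35/2*(-503) = 17605/2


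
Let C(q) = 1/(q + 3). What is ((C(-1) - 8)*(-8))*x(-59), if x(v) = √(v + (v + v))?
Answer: 60*I*√177 ≈ 798.25*I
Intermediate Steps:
C(q) = 1/(3 + q)
x(v) = √3*√v (x(v) = √(v + 2*v) = √(3*v) = √3*√v)
((C(-1) - 8)*(-8))*x(-59) = ((1/(3 - 1) - 8)*(-8))*(√3*√(-59)) = ((1/2 - 8)*(-8))*(√3*(I*√59)) = ((½ - 8)*(-8))*(I*√177) = (-15/2*(-8))*(I*√177) = 60*(I*√177) = 60*I*√177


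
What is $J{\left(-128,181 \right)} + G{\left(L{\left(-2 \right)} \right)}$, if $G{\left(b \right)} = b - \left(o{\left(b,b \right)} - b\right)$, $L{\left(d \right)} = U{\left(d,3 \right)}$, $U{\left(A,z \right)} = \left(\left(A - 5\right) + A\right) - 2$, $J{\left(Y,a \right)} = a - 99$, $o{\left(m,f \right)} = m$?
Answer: $71$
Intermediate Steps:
$J{\left(Y,a \right)} = -99 + a$
$U{\left(A,z \right)} = -7 + 2 A$ ($U{\left(A,z \right)} = \left(\left(-5 + A\right) + A\right) - 2 = \left(-5 + 2 A\right) - 2 = -7 + 2 A$)
$L{\left(d \right)} = -7 + 2 d$
$G{\left(b \right)} = b$ ($G{\left(b \right)} = b - \left(b - b\right) = b - 0 = b + 0 = b$)
$J{\left(-128,181 \right)} + G{\left(L{\left(-2 \right)} \right)} = \left(-99 + 181\right) + \left(-7 + 2 \left(-2\right)\right) = 82 - 11 = 71$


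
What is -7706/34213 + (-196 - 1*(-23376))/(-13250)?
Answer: -89516184/45332225 ≈ -1.9747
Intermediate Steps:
-7706/34213 + (-196 - 1*(-23376))/(-13250) = -7706*1/34213 + (-196 + 23376)*(-1/13250) = -7706/34213 + 23180*(-1/13250) = -7706/34213 - 2318/1325 = -89516184/45332225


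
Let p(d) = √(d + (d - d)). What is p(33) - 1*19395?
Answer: -19395 + √33 ≈ -19389.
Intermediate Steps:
p(d) = √d (p(d) = √(d + 0) = √d)
p(33) - 1*19395 = √33 - 1*19395 = √33 - 19395 = -19395 + √33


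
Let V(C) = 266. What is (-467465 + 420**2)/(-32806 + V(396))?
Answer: 58213/6508 ≈ 8.9448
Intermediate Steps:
(-467465 + 420**2)/(-32806 + V(396)) = (-467465 + 420**2)/(-32806 + 266) = (-467465 + 176400)/(-32540) = -291065*(-1/32540) = 58213/6508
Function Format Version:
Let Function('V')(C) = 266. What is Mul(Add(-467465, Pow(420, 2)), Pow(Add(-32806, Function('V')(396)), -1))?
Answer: Rational(58213, 6508) ≈ 8.9448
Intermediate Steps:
Mul(Add(-467465, Pow(420, 2)), Pow(Add(-32806, Function('V')(396)), -1)) = Mul(Add(-467465, Pow(420, 2)), Pow(Add(-32806, 266), -1)) = Mul(Add(-467465, 176400), Pow(-32540, -1)) = Mul(-291065, Rational(-1, 32540)) = Rational(58213, 6508)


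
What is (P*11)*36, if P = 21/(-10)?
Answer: -4158/5 ≈ -831.60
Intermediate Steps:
P = -21/10 (P = 21*(-⅒) = -21/10 ≈ -2.1000)
(P*11)*36 = -21/10*11*36 = -231/10*36 = -4158/5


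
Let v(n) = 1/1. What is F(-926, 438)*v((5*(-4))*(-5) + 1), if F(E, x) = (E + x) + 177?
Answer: -311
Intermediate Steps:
v(n) = 1
F(E, x) = 177 + E + x
F(-926, 438)*v((5*(-4))*(-5) + 1) = (177 - 926 + 438)*1 = -311*1 = -311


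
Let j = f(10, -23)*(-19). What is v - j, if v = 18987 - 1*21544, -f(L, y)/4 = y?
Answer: -809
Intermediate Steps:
f(L, y) = -4*y
v = -2557 (v = 18987 - 21544 = -2557)
j = -1748 (j = -4*(-23)*(-19) = 92*(-19) = -1748)
v - j = -2557 - 1*(-1748) = -2557 + 1748 = -809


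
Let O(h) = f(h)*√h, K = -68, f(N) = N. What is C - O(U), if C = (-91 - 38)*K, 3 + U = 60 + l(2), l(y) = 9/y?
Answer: 8772 - 123*√246/4 ≈ 8289.7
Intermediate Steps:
U = 123/2 (U = -3 + (60 + 9/2) = -3 + 129/2 = 123/2 ≈ 61.500)
C = 8772 (C = (-91 - 38)*(-68) = -129*(-68) = 8772)
O(h) = h^(3/2) (O(h) = h*√h = h^(3/2))
C - O(U) = 8772 - (123/2)^(3/2) = 8772 - 123*√246/4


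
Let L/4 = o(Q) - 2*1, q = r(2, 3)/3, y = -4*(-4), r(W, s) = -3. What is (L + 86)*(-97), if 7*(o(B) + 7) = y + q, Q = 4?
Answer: -39770/7 ≈ -5681.4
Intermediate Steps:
y = 16
q = -1 (q = -3/3 = -3*⅓ = -1)
o(B) = -34/7 (o(B) = -7 + (16 - 1)/7 = -7 + (⅐)*15 = -7 + 15/7 = -34/7)
L = -192/7 (L = 4*(-34/7 - 2*1) = 4*(-34/7 - 2) = 4*(-48/7) = -192/7 ≈ -27.429)
(L + 86)*(-97) = (-192/7 + 86)*(-97) = (410/7)*(-97) = -39770/7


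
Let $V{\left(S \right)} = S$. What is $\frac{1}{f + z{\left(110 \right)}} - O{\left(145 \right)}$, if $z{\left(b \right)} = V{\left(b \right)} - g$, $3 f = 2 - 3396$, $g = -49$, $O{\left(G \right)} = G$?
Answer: $- \frac{422968}{2917} \approx -145.0$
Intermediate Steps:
$f = - \frac{3394}{3}$ ($f = \frac{2 - 3396}{3} = \frac{1}{3} \left(-3394\right) = - \frac{3394}{3} \approx -1131.3$)
$z{\left(b \right)} = 49 + b$ ($z{\left(b \right)} = b - -49 = b + 49 = 49 + b$)
$\frac{1}{f + z{\left(110 \right)}} - O{\left(145 \right)} = \frac{1}{- \frac{3394}{3} + \left(49 + 110\right)} - 145 = \frac{1}{- \frac{3394}{3} + 159} - 145 = \frac{1}{- \frac{2917}{3}} - 145 = - \frac{3}{2917} - 145 = - \frac{422968}{2917}$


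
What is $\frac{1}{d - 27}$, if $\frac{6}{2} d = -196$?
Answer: $- \frac{3}{277} \approx -0.01083$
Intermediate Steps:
$d = - \frac{196}{3}$ ($d = \frac{1}{3} \left(-196\right) = - \frac{196}{3} \approx -65.333$)
$\frac{1}{d - 27} = \frac{1}{- \frac{196}{3} - 27} = \frac{1}{- \frac{277}{3}} = - \frac{3}{277}$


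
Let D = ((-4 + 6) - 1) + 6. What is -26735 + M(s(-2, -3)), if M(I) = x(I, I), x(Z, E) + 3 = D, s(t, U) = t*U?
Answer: -26731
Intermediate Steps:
s(t, U) = U*t
D = 7 (D = (2 - 1) + 6 = 1 + 6 = 7)
x(Z, E) = 4 (x(Z, E) = -3 + 7 = 4)
M(I) = 4
-26735 + M(s(-2, -3)) = -26735 + 4 = -26731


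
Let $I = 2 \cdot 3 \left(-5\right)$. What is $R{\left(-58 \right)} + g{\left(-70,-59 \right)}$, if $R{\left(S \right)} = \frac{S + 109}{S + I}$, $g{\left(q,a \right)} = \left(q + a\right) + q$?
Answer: $- \frac{17563}{88} \approx -199.58$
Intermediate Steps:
$I = -30$ ($I = 6 \left(-5\right) = -30$)
$g{\left(q,a \right)} = a + 2 q$ ($g{\left(q,a \right)} = \left(a + q\right) + q = a + 2 q$)
$R{\left(S \right)} = \frac{109 + S}{-30 + S}$ ($R{\left(S \right)} = \frac{S + 109}{S - 30} = \frac{109 + S}{-30 + S}$)
$R{\left(-58 \right)} + g{\left(-70,-59 \right)} = \frac{109 - 58}{-30 - 58} + \left(-59 + 2 \left(-70\right)\right) = \frac{1}{-88} \cdot 51 - 199 = \left(- \frac{1}{88}\right) 51 - 199 = - \frac{51}{88} - 199 = - \frac{17563}{88}$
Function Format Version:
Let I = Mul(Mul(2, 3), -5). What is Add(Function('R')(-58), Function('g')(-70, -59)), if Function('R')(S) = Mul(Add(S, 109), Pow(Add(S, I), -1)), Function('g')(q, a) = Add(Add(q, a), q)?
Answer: Rational(-17563, 88) ≈ -199.58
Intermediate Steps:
I = -30 (I = Mul(6, -5) = -30)
Function('g')(q, a) = Add(a, Mul(2, q)) (Function('g')(q, a) = Add(Add(a, q), q) = Add(a, Mul(2, q)))
Function('R')(S) = Mul(Pow(Add(-30, S), -1), Add(109, S)) (Function('R')(S) = Mul(Add(S, 109), Pow(Add(S, -30), -1)) = Mul(Add(109, S), Pow(Add(-30, S), -1)) = Mul(Pow(Add(-30, S), -1), Add(109, S)))
Add(Function('R')(-58), Function('g')(-70, -59)) = Add(Mul(Pow(Add(-30, -58), -1), Add(109, -58)), Add(-59, Mul(2, -70))) = Add(Mul(Pow(-88, -1), 51), Add(-59, -140)) = Add(Mul(Rational(-1, 88), 51), -199) = Add(Rational(-51, 88), -199) = Rational(-17563, 88)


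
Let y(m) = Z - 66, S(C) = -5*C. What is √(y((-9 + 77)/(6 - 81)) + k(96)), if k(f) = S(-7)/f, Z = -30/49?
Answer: I*√1869774/168 ≈ 8.1393*I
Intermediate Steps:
Z = -30/49 (Z = -30*1/49 = -30/49 ≈ -0.61224)
y(m) = -3264/49 (y(m) = -30/49 - 66 = -3264/49)
k(f) = 35/f (k(f) = (-5*(-7))/f = 35/f)
√(y((-9 + 77)/(6 - 81)) + k(96)) = √(-3264/49 + 35/96) = √(-311629/4704) = I*√1869774/168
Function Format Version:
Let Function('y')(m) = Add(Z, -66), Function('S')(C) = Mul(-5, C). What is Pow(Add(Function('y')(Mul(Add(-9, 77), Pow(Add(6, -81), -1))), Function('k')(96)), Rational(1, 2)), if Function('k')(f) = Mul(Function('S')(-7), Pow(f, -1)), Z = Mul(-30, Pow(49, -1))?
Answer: Mul(Rational(1, 168), I, Pow(1869774, Rational(1, 2))) ≈ Mul(8.1393, I)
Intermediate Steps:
Z = Rational(-30, 49) (Z = Mul(-30, Rational(1, 49)) = Rational(-30, 49) ≈ -0.61224)
Function('y')(m) = Rational(-3264, 49) (Function('y')(m) = Add(Rational(-30, 49), -66) = Rational(-3264, 49))
Function('k')(f) = Mul(35, Pow(f, -1)) (Function('k')(f) = Mul(Mul(-5, -7), Pow(f, -1)) = Mul(35, Pow(f, -1)))
Pow(Add(Function('y')(Mul(Add(-9, 77), Pow(Add(6, -81), -1))), Function('k')(96)), Rational(1, 2)) = Pow(Add(Rational(-3264, 49), Mul(35, Pow(96, -1))), Rational(1, 2)) = Pow(Add(Rational(-3264, 49), Mul(35, Rational(1, 96))), Rational(1, 2)) = Pow(Add(Rational(-3264, 49), Rational(35, 96)), Rational(1, 2)) = Pow(Rational(-311629, 4704), Rational(1, 2)) = Mul(Rational(1, 168), I, Pow(1869774, Rational(1, 2)))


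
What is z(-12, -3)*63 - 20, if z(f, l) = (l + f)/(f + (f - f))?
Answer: 235/4 ≈ 58.750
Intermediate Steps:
z(f, l) = (f + l)/f (z(f, l) = (f + l)/(f + 0) = (f + l)/f)
z(-12, -3)*63 - 20 = ((-12 - 3)/(-12))*63 - 20 = -1/12*(-15)*63 - 20 = (5/4)*63 - 20 = 315/4 - 20 = 235/4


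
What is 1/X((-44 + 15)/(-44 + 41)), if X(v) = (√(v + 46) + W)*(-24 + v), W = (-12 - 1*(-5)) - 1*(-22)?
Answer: -135/21844 + 3*√501/21844 ≈ -0.0031062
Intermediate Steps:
W = 15 (W = (-12 + 5) + 22 = -7 + 22 = 15)
X(v) = (-24 + v)*(15 + √(46 + v)) (X(v) = (√(v + 46) + 15)*(-24 + v) = (√(46 + v) + 15)*(-24 + v) = (15 + √(46 + v))*(-24 + v) = (-24 + v)*(15 + √(46 + v)))
1/X((-44 + 15)/(-44 + 41)) = 1/(-360 - 24*√(46 + (-44 + 15)/(-44 + 41)) + 15*((-44 + 15)/(-44 + 41)) + ((-44 + 15)/(-44 + 41))*√(46 + (-44 + 15)/(-44 + 41))) = 1/(-360 - 24*√(46 - 29/(-3)) + 15*(-29/(-3)) + (-29/(-3))*√(46 - 29/(-3))) = 1/(-360 - 24*√(46 - 29*(-⅓)) + 15*(-29*(-⅓)) + (-29*(-⅓))*√(46 - 29*(-⅓))) = 1/(-360 - 24*√(46 + 29/3) + 15*(29/3) + 29*√(46 + 29/3)/3) = 1/(-360 - 8*√501 + 145 + 29*√(167/3)/3) = 1/(-360 - 8*√501 + 145 + 29*(√501/3)/3) = 1/(-360 - 8*√501 + 145 + 29*√501/9) = 1/(-215 - 43*√501/9)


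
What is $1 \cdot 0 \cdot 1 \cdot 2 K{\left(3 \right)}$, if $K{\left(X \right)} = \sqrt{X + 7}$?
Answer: $0$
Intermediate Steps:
$K{\left(X \right)} = \sqrt{7 + X}$
$1 \cdot 0 \cdot 1 \cdot 2 K{\left(3 \right)} = 1 \cdot 0 \cdot 1 \cdot 2 \sqrt{7 + 3} = 0 \cdot 1 \cdot 2 \sqrt{10} = 0 \cdot 2 \sqrt{10} = 0 \sqrt{10} = 0$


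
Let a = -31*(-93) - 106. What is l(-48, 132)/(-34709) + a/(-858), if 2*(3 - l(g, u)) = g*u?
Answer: -99107611/29780322 ≈ -3.3280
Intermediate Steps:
a = 2777 (a = 2883 - 106 = 2777)
l(g, u) = 3 - g*u/2
l(-48, 132)/(-34709) + a/(-858) = (3 - 1/2*(-48)*132)/(-34709) + 2777/(-858) = (3 + 3168)*(-1/34709) + 2777*(-1/858) = 3171*(-1/34709) - 2777/858 = -3171/34709 - 2777/858 = -99107611/29780322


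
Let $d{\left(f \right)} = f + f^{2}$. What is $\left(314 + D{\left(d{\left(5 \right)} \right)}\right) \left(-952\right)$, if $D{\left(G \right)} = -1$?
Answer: $-297976$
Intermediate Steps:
$\left(314 + D{\left(d{\left(5 \right)} \right)}\right) \left(-952\right) = \left(314 - 1\right) \left(-952\right) = 313 \left(-952\right) = -297976$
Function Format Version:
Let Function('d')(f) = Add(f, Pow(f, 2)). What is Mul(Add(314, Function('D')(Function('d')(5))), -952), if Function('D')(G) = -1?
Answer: -297976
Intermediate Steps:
Mul(Add(314, Function('D')(Function('d')(5))), -952) = Mul(Add(314, -1), -952) = Mul(313, -952) = -297976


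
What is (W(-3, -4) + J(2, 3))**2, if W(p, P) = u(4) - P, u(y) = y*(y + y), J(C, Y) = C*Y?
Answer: 1764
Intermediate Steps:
u(y) = 2*y**2 (u(y) = y*(2*y) = 2*y**2)
W(p, P) = 32 - P (W(p, P) = 2*4**2 - P = 2*16 - P = 32 - P)
(W(-3, -4) + J(2, 3))**2 = ((32 - 1*(-4)) + 2*3)**2 = ((32 + 4) + 6)**2 = (36 + 6)**2 = 42**2 = 1764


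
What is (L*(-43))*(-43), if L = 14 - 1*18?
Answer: -7396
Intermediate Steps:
L = -4 (L = 14 - 18 = -4)
(L*(-43))*(-43) = -4*(-43)*(-43) = 172*(-43) = -7396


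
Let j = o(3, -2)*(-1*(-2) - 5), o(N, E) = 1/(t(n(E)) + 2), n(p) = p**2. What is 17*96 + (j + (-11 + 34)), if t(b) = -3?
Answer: 1658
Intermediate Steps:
o(N, E) = -1 (o(N, E) = 1/(-3 + 2) = 1/(-1) = -1)
j = 3 (j = -(-1*(-2) - 5) = -(2 - 5) = -1*(-3) = 3)
17*96 + (j + (-11 + 34)) = 17*96 + (3 + (-11 + 34)) = 1632 + (3 + 23) = 1632 + 26 = 1658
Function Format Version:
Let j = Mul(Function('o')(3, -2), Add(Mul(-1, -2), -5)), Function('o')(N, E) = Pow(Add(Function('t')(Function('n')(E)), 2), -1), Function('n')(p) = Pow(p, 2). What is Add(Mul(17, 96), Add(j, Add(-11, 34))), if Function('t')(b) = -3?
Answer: 1658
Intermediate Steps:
Function('o')(N, E) = -1 (Function('o')(N, E) = Pow(Add(-3, 2), -1) = Pow(-1, -1) = -1)
j = 3 (j = Mul(-1, Add(Mul(-1, -2), -5)) = Mul(-1, Add(2, -5)) = Mul(-1, -3) = 3)
Add(Mul(17, 96), Add(j, Add(-11, 34))) = Add(Mul(17, 96), Add(3, Add(-11, 34))) = Add(1632, Add(3, 23)) = Add(1632, 26) = 1658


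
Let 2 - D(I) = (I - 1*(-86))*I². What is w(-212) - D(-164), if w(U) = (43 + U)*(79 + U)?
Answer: -2075413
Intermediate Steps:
D(I) = 2 - I²*(86 + I) (D(I) = 2 - (I - 1*(-86))*I² = 2 - (I + 86)*I² = 2 - (86 + I)*I² = 2 - I²*(86 + I))
w(-212) - D(-164) = (3397 + (-212)² + 122*(-212)) - (2 - 1*(-164)³ - 86*(-164)²) = (3397 + 44944 - 25864) - (2 - 1*(-4410944) - 86*26896) = 22477 - (2 + 4410944 - 2313056) = 22477 - 1*2097890 = 22477 - 2097890 = -2075413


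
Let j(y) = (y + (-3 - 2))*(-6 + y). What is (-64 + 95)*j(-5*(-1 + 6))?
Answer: 28830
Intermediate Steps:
j(y) = (-6 + y)*(-5 + y) (j(y) = (y - 5)*(-6 + y) = (-5 + y)*(-6 + y) = (-6 + y)*(-5 + y))
(-64 + 95)*j(-5*(-1 + 6)) = (-64 + 95)*(30 + (-5*(-1 + 6))² - (-55)*(-1 + 6)) = 31*(30 + (-5*5)² - (-55)*5) = 31*(30 + (-25)² - 11*(-25)) = 31*(30 + 625 + 275) = 31*930 = 28830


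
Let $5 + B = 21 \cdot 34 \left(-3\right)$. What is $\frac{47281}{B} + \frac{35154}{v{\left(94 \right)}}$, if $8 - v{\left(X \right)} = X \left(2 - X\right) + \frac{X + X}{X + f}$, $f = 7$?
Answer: $- \frac{5617294945}{312770666} \approx -17.96$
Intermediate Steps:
$B = -2147$ ($B = -5 + 21 \cdot 34 \left(-3\right) = -5 + 714 \left(-3\right) = -5 - 2142 = -2147$)
$v{\left(X \right)} = 8 - X \left(2 - X\right) - \frac{2 X}{7 + X}$ ($v{\left(X \right)} = 8 - \left(X \left(2 - X\right) + \frac{X + X}{X + 7}\right) = 8 - \left(X \left(2 - X\right) + \frac{2 X}{7 + X}\right) = 8 - X \left(2 - X\right) - \frac{2 X}{7 + X}$)
$\frac{47281}{B} + \frac{35154}{v{\left(94 \right)}} = \frac{47281}{-2147} + \frac{35154}{\frac{1}{7 + 94} \left(56 + 94^{3} - 752 + 5 \cdot 94^{2}\right)} = 47281 \left(- \frac{1}{2147}\right) + \frac{35154}{\frac{1}{101} \left(56 + 830584 - 752 + 5 \cdot 8836\right)} = - \frac{47281}{2147} + \frac{35154}{\frac{1}{101} \left(56 + 830584 - 752 + 44180\right)} = - \frac{47281}{2147} + \frac{35154}{\frac{1}{101} \cdot 874068} = - \frac{47281}{2147} + \frac{35154}{\frac{874068}{101}} = - \frac{47281}{2147} + 35154 \cdot \frac{101}{874068} = - \frac{47281}{2147} + \frac{591759}{145678} = - \frac{5617294945}{312770666}$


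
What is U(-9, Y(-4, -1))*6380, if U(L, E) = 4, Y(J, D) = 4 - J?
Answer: 25520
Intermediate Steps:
U(-9, Y(-4, -1))*6380 = 4*6380 = 25520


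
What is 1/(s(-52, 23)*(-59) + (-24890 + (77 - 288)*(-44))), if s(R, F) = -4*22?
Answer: -1/10414 ≈ -9.6025e-5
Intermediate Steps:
s(R, F) = -88
1/(s(-52, 23)*(-59) + (-24890 + (77 - 288)*(-44))) = 1/(-88*(-59) + (-24890 + (77 - 288)*(-44))) = 1/(5192 + (-24890 - 211*(-44))) = 1/(5192 + (-24890 + 9284)) = 1/(5192 - 15606) = 1/(-10414) = -1/10414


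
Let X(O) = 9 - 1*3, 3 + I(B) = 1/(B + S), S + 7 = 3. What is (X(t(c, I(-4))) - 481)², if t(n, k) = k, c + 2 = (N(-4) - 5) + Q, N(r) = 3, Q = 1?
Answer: 225625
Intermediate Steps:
S = -4 (S = -7 + 3 = -4)
I(B) = -3 + 1/(-4 + B) (I(B) = -3 + 1/(B - 4) = -3 + 1/(-4 + B))
c = -3 (c = -2 + ((3 - 5) + 1) = -2 + (-2 + 1) = -2 - 1 = -3)
X(O) = 6 (X(O) = 9 - 3 = 6)
(X(t(c, I(-4))) - 481)² = (6 - 481)² = (-475)² = 225625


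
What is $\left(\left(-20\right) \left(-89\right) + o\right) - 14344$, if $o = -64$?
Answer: $-12628$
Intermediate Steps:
$\left(\left(-20\right) \left(-89\right) + o\right) - 14344 = \left(\left(-20\right) \left(-89\right) - 64\right) - 14344 = \left(1780 - 64\right) - 14344 = 1716 - 14344 = -12628$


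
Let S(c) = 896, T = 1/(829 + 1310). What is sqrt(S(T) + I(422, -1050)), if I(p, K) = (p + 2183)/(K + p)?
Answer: sqrt(87933031)/314 ≈ 29.864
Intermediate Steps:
I(p, K) = (2183 + p)/(K + p)
T = 1/2139 ≈ 0.00046751
sqrt(S(T) + I(422, -1050)) = sqrt(896 + (2183 + 422)/(-1050 + 422)) = sqrt(896 + 2605/(-628)) = sqrt(896 - 1/628*2605) = sqrt(896 - 2605/628) = sqrt(560083/628) = sqrt(87933031)/314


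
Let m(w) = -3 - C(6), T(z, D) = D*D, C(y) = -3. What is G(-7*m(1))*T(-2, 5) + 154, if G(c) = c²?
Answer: 154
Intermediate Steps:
T(z, D) = D²
m(w) = 0 (m(w) = -3 - 1*(-3) = -3 + 3 = 0)
G(-7*m(1))*T(-2, 5) + 154 = (-7*0)²*5² + 154 = 0²*25 + 154 = 0*25 + 154 = 0 + 154 = 154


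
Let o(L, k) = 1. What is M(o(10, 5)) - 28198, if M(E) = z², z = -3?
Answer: -28189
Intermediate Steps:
M(E) = 9 (M(E) = (-3)² = 9)
M(o(10, 5)) - 28198 = 9 - 28198 = -28189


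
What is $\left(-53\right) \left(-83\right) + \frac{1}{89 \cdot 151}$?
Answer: $\frac{59118162}{13439} \approx 4399.0$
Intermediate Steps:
$\left(-53\right) \left(-83\right) + \frac{1}{89 \cdot 151} = 4399 + \frac{1}{89} \cdot \frac{1}{151} = 4399 + \frac{1}{13439} = \frac{59118162}{13439}$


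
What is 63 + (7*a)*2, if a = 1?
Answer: 77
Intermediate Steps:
63 + (7*a)*2 = 63 + (7*1)*2 = 63 + 7*2 = 63 + 14 = 77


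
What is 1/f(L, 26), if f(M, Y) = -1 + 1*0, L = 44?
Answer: -1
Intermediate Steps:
f(M, Y) = -1 (f(M, Y) = -1 + 0 = -1)
1/f(L, 26) = 1/(-1) = -1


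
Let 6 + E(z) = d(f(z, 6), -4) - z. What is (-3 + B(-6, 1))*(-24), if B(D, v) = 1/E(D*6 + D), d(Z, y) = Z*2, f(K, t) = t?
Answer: 143/2 ≈ 71.500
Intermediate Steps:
d(Z, y) = 2*Z
E(z) = 6 - z (E(z) = -6 + (2*6 - z) = -6 + (12 - z) = 6 - z)
B(D, v) = 1/(6 - 7*D) (B(D, v) = 1/(6 - (D*6 + D)) = 1/(6 - (6*D + D)) = 1/(6 - 7*D))
(-3 + B(-6, 1))*(-24) = (-3 - 1/(-6 + 7*(-6)))*(-24) = (-3 - 1/(-6 - 42))*(-24) = (-3 - 1/(-48))*(-24) = (-3 - 1*(-1/48))*(-24) = (-3 + 1/48)*(-24) = -143/48*(-24) = 143/2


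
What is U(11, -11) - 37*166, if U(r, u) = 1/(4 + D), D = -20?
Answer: -98273/16 ≈ -6142.1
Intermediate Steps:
U(r, u) = -1/16 (U(r, u) = 1/(4 - 20) = 1/(-16) = -1/16)
U(11, -11) - 37*166 = -1/16 - 37*166 = -1/16 - 6142 = -98273/16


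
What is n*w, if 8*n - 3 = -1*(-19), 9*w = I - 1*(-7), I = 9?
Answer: 44/9 ≈ 4.8889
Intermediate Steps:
w = 16/9 (w = (9 - 1*(-7))/9 = (9 + 7)/9 = (⅑)*16 = 16/9 ≈ 1.7778)
n = 11/4 (n = 3/8 + (-1*(-19))/8 = 3/8 + (⅛)*19 = 3/8 + 19/8 = 11/4 ≈ 2.7500)
n*w = (11/4)*(16/9) = 44/9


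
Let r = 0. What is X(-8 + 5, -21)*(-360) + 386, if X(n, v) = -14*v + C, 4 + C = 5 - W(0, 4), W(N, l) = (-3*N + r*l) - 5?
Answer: -107614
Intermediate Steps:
W(N, l) = -5 - 3*N (W(N, l) = (-3*N + 0*l) - 5 = (-3*N + 0) - 5 = -3*N - 5 = -5 - 3*N)
C = 6 (C = -4 + (5 - (-5 - 3*0)) = -4 + (5 - (-5 + 0)) = -4 + (5 - 1*(-5)) = -4 + (5 + 5) = -4 + 10 = 6)
X(n, v) = 6 - 14*v (X(n, v) = -14*v + 6 = 6 - 14*v)
X(-8 + 5, -21)*(-360) + 386 = (6 - 14*(-21))*(-360) + 386 = (6 + 294)*(-360) + 386 = 300*(-360) + 386 = -108000 + 386 = -107614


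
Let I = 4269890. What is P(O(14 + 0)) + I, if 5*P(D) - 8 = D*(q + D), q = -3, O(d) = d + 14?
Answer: 21350158/5 ≈ 4.2700e+6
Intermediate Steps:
O(d) = 14 + d
P(D) = 8/5 + D*(-3 + D)/5 (P(D) = 8/5 + (D*(-3 + D))/5 = 8/5 + D*(-3 + D)/5)
P(O(14 + 0)) + I = (8/5 - 3*(14 + (14 + 0))/5 + (14 + (14 + 0))²/5) + 4269890 = (8/5 - 3*(14 + 14)/5 + (14 + 14)²/5) + 4269890 = (8/5 - ⅗*28 + (⅕)*28²) + 4269890 = (8/5 - 84/5 + (⅕)*784) + 4269890 = (8/5 - 84/5 + 784/5) + 4269890 = 708/5 + 4269890 = 21350158/5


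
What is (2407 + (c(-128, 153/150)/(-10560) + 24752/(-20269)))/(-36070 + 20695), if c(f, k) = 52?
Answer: -128733346343/822718710000 ≈ -0.15647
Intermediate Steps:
(2407 + (c(-128, 153/150)/(-10560) + 24752/(-20269)))/(-36070 + 20695) = (2407 + (52/(-10560) + 24752/(-20269)))/(-36070 + 20695) = (2407 + (52*(-1/10560) + 24752*(-1/20269)))/(-15375) = (2407 + (-13/2640 - 24752/20269))*(-1/15375) = (2407 - 65608777/53510160)*(-1/15375) = (128733346343/53510160)*(-1/15375) = -128733346343/822718710000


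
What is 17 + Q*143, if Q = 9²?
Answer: 11600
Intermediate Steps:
Q = 81
17 + Q*143 = 17 + 81*143 = 17 + 11583 = 11600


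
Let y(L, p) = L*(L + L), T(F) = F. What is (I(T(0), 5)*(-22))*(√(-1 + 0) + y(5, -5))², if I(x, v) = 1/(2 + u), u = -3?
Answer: 54978 + 2200*I ≈ 54978.0 + 2200.0*I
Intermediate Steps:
y(L, p) = 2*L² (y(L, p) = L*(2*L) = 2*L²)
I(x, v) = -1 (I(x, v) = 1/(2 - 3) = 1/(-1) = -1)
(I(T(0), 5)*(-22))*(√(-1 + 0) + y(5, -5))² = (-1*(-22))*(√(-1 + 0) + 2*5²)² = 22*(√(-1) + 2*25)² = 22*(I + 50)² = 22*(50 + I)²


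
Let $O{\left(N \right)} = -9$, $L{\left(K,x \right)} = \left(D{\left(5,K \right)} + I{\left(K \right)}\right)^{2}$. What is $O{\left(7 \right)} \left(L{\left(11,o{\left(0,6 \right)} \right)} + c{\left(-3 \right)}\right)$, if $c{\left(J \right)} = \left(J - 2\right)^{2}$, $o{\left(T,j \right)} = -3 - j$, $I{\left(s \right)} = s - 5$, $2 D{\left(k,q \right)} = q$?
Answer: $- \frac{5661}{4} \approx -1415.3$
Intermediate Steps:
$D{\left(k,q \right)} = \frac{q}{2}$
$I{\left(s \right)} = -5 + s$
$L{\left(K,x \right)} = \left(-5 + \frac{3 K}{2}\right)^{2}$ ($L{\left(K,x \right)} = \left(\frac{K}{2} + \left(-5 + K\right)\right)^{2} = \left(-5 + \frac{3 K}{2}\right)^{2}$)
$c{\left(J \right)} = \left(-2 + J\right)^{2}$
$O{\left(7 \right)} \left(L{\left(11,o{\left(0,6 \right)} \right)} + c{\left(-3 \right)}\right) = - 9 \left(\frac{\left(-10 + 3 \cdot 11\right)^{2}}{4} + \left(-2 - 3\right)^{2}\right) = - 9 \left(\frac{\left(-10 + 33\right)^{2}}{4} + \left(-5\right)^{2}\right) = - 9 \left(\frac{23^{2}}{4} + 25\right) = - 9 \left(\frac{1}{4} \cdot 529 + 25\right) = - 9 \left(\frac{529}{4} + 25\right) = \left(-9\right) \frac{629}{4} = - \frac{5661}{4}$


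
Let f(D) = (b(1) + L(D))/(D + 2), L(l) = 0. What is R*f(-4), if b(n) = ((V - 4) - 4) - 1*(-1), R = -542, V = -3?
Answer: -2710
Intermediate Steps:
b(n) = -10 (b(n) = ((-3 - 4) - 4) - 1*(-1) = (-7 - 4) + 1 = -11 + 1 = -10)
f(D) = -10/(2 + D) (f(D) = (-10 + 0)/(D + 2) = -10/(2 + D))
R*f(-4) = -(-5420)/(2 - 4) = -(-5420)/(-2) = -(-5420)*(-1)/2 = -542*5 = -2710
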